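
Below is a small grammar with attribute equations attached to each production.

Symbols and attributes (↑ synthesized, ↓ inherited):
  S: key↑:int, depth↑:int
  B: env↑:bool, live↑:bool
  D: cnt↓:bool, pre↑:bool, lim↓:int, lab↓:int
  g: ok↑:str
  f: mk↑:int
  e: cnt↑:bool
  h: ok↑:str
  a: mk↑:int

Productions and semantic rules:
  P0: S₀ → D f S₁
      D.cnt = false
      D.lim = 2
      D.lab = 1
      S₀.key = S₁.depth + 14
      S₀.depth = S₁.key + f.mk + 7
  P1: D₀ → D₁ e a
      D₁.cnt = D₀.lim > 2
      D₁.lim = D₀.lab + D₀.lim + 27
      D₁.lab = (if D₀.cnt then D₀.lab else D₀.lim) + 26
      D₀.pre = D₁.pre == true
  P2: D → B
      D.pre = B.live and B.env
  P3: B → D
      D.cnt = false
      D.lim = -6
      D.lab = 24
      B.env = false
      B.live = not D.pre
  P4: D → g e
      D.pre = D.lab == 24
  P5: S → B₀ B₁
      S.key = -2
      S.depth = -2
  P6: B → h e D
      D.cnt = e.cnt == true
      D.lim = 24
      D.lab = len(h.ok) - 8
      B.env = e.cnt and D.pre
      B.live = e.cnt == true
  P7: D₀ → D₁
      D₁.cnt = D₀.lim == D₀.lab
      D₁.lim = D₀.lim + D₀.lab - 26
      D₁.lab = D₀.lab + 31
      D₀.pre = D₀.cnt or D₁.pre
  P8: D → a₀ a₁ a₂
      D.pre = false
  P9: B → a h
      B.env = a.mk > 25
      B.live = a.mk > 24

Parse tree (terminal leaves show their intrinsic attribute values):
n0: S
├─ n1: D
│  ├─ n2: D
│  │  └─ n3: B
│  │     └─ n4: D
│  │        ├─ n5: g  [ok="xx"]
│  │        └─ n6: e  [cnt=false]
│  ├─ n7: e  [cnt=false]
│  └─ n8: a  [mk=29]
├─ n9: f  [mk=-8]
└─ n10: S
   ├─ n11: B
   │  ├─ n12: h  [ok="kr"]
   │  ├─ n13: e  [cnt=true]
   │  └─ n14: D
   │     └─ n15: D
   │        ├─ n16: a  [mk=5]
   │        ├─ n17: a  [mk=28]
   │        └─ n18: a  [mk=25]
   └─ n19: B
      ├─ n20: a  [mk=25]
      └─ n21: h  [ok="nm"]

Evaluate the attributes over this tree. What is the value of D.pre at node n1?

1. n1.cnt = false  [false]
2. n1.lim = 2  [2]
3. n1.lab = 1  [1]
4. n2.cnt = false  [D₀.lim > 2]
5. n2.lim = 30  [D₀.lab + D₀.lim + 27]
6. n2.lab = 28  [(if D₀.cnt then D₀.lab else D₀.lim) + 26]
7. n4.cnt = false  [false]
8. n4.lim = -6  [-6]
9. n4.lab = 24  [24]
10. n5.ok = "xx"  [terminal]
11. n6.cnt = false  [terminal]
12. n4.pre = true  [D.lab == 24]
13. n3.env = false  [false]
14. n3.live = false  [not D.pre]
15. n2.pre = false  [B.live and B.env]
16. n7.cnt = false  [terminal]
17. n8.mk = 29  [terminal]
18. n1.pre = false  [D₁.pre == true]
19. n9.mk = -8  [terminal]
20. n12.ok = "kr"  [terminal]
21. n13.cnt = true  [terminal]
22. n14.cnt = true  [e.cnt == true]
23. n14.lim = 24  [24]
24. n14.lab = -6  [len(h.ok) - 8]
25. n15.cnt = false  [D₀.lim == D₀.lab]
26. n15.lim = -8  [D₀.lim + D₀.lab - 26]
27. n15.lab = 25  [D₀.lab + 31]
28. n16.mk = 5  [terminal]
29. n17.mk = 28  [terminal]
30. n18.mk = 25  [terminal]
31. n15.pre = false  [false]
32. n14.pre = true  [D₀.cnt or D₁.pre]
33. n11.env = true  [e.cnt and D.pre]
34. n11.live = true  [e.cnt == true]
35. n20.mk = 25  [terminal]
36. n21.ok = "nm"  [terminal]
37. n19.env = false  [a.mk > 25]
38. n19.live = true  [a.mk > 24]
39. n10.key = -2  [-2]
40. n10.depth = -2  [-2]
41. n0.key = 12  [S₁.depth + 14]
42. n0.depth = -3  [S₁.key + f.mk + 7]

false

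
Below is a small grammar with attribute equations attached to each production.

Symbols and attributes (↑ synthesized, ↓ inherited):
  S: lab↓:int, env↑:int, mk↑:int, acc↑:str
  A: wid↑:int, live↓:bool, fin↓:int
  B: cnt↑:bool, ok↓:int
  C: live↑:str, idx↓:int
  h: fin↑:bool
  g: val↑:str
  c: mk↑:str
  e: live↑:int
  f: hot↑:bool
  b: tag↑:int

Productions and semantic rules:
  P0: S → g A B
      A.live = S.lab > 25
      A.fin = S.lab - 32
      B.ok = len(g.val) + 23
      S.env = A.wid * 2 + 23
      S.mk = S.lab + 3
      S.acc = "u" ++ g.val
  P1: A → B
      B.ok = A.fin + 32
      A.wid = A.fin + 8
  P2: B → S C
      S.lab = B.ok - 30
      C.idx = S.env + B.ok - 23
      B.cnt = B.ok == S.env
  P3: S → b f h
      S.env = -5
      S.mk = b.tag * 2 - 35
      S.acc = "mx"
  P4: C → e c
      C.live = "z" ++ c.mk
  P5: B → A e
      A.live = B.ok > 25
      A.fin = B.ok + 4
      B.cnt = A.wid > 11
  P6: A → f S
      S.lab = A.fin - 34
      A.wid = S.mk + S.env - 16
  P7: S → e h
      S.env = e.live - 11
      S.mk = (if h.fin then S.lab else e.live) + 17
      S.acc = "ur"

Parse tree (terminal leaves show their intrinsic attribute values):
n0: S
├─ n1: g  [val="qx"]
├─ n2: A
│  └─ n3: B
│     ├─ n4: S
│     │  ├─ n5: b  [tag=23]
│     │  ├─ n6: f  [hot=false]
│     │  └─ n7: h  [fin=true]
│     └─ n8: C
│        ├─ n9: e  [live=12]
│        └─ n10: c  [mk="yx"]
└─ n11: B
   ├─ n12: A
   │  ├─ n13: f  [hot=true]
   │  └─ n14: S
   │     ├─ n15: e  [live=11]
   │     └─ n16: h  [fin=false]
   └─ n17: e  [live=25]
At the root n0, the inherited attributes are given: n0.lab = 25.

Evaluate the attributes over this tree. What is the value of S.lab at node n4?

1. n0.lab = 25  [given at root]
2. n1.val = "qx"  [terminal]
3. n2.live = false  [S.lab > 25]
4. n2.fin = -7  [S.lab - 32]
5. n3.ok = 25  [A.fin + 32]
6. n4.lab = -5  [B.ok - 30]
7. n5.tag = 23  [terminal]
8. n6.hot = false  [terminal]
9. n7.fin = true  [terminal]
10. n4.env = -5  [-5]
11. n4.mk = 11  [b.tag * 2 - 35]
12. n4.acc = "mx"  ["mx"]
13. n8.idx = -3  [S.env + B.ok - 23]
14. n9.live = 12  [terminal]
15. n10.mk = "yx"  [terminal]
16. n8.live = "zyx"  ["z" ++ c.mk]
17. n3.cnt = false  [B.ok == S.env]
18. n2.wid = 1  [A.fin + 8]
19. n11.ok = 25  [len(g.val) + 23]
20. n12.live = false  [B.ok > 25]
21. n12.fin = 29  [B.ok + 4]
22. n13.hot = true  [terminal]
23. n14.lab = -5  [A.fin - 34]
24. n15.live = 11  [terminal]
25. n16.fin = false  [terminal]
26. n14.env = 0  [e.live - 11]
27. n14.mk = 28  [(if h.fin then S.lab else e.live) + 17]
28. n14.acc = "ur"  ["ur"]
29. n12.wid = 12  [S.mk + S.env - 16]
30. n17.live = 25  [terminal]
31. n11.cnt = true  [A.wid > 11]
32. n0.env = 25  [A.wid * 2 + 23]
33. n0.mk = 28  [S.lab + 3]
34. n0.acc = "uqx"  ["u" ++ g.val]

-5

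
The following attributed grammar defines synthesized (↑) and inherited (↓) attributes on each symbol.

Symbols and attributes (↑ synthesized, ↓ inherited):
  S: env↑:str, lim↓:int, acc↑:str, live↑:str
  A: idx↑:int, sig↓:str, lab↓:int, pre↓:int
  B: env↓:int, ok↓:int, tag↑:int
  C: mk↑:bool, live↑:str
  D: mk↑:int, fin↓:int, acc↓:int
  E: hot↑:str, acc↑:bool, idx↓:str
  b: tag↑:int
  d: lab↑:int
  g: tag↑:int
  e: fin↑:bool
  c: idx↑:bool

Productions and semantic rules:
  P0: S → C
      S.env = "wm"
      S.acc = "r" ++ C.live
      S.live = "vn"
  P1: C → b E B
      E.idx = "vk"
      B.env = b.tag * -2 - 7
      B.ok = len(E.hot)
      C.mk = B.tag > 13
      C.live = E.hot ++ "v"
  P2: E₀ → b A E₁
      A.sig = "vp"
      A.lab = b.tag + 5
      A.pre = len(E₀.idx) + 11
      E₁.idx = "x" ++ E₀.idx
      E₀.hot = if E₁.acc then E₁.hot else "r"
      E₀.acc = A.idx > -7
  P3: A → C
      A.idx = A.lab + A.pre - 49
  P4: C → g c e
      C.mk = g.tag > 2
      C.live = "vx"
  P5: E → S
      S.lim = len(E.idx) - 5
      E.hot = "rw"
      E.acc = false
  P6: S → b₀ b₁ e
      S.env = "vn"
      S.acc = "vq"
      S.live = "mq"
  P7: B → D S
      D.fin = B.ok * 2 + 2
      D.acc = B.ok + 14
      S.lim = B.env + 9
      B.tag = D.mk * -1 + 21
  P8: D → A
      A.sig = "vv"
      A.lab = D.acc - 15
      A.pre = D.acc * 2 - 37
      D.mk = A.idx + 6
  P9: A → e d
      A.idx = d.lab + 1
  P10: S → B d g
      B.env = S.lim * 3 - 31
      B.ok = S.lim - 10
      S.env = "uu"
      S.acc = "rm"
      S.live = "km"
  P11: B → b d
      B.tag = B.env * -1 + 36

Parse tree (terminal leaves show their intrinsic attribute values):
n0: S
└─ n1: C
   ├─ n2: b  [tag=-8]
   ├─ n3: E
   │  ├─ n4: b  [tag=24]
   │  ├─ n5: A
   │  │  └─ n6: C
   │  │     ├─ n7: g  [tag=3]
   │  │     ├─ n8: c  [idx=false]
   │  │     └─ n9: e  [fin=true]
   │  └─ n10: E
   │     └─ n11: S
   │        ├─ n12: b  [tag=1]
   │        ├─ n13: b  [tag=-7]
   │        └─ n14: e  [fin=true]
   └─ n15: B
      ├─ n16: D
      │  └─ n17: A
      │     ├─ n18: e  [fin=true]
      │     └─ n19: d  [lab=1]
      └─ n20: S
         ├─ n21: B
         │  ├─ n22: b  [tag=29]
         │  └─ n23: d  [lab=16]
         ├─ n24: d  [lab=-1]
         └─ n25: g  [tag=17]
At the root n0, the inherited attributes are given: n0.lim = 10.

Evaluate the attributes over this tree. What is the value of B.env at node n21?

1. n0.lim = 10  [given at root]
2. n2.tag = -8  [terminal]
3. n3.idx = "vk"  ["vk"]
4. n4.tag = 24  [terminal]
5. n5.sig = "vp"  ["vp"]
6. n5.lab = 29  [b.tag + 5]
7. n5.pre = 13  [len(E₀.idx) + 11]
8. n7.tag = 3  [terminal]
9. n8.idx = false  [terminal]
10. n9.fin = true  [terminal]
11. n6.mk = true  [g.tag > 2]
12. n6.live = "vx"  ["vx"]
13. n5.idx = -7  [A.lab + A.pre - 49]
14. n10.idx = "xvk"  ["x" ++ E₀.idx]
15. n11.lim = -2  [len(E.idx) - 5]
16. n12.tag = 1  [terminal]
17. n13.tag = -7  [terminal]
18. n14.fin = true  [terminal]
19. n11.env = "vn"  ["vn"]
20. n11.acc = "vq"  ["vq"]
21. n11.live = "mq"  ["mq"]
22. n10.hot = "rw"  ["rw"]
23. n10.acc = false  [false]
24. n3.hot = "r"  [if E₁.acc then E₁.hot else "r"]
25. n3.acc = false  [A.idx > -7]
26. n15.env = 9  [b.tag * -2 - 7]
27. n15.ok = 1  [len(E.hot)]
28. n16.fin = 4  [B.ok * 2 + 2]
29. n16.acc = 15  [B.ok + 14]
30. n17.sig = "vv"  ["vv"]
31. n17.lab = 0  [D.acc - 15]
32. n17.pre = -7  [D.acc * 2 - 37]
33. n18.fin = true  [terminal]
34. n19.lab = 1  [terminal]
35. n17.idx = 2  [d.lab + 1]
36. n16.mk = 8  [A.idx + 6]
37. n20.lim = 18  [B.env + 9]
38. n21.env = 23  [S.lim * 3 - 31]
39. n21.ok = 8  [S.lim - 10]
40. n22.tag = 29  [terminal]
41. n23.lab = 16  [terminal]
42. n21.tag = 13  [B.env * -1 + 36]
43. n24.lab = -1  [terminal]
44. n25.tag = 17  [terminal]
45. n20.env = "uu"  ["uu"]
46. n20.acc = "rm"  ["rm"]
47. n20.live = "km"  ["km"]
48. n15.tag = 13  [D.mk * -1 + 21]
49. n1.mk = false  [B.tag > 13]
50. n1.live = "rv"  [E.hot ++ "v"]
51. n0.env = "wm"  ["wm"]
52. n0.acc = "rrv"  ["r" ++ C.live]
53. n0.live = "vn"  ["vn"]

23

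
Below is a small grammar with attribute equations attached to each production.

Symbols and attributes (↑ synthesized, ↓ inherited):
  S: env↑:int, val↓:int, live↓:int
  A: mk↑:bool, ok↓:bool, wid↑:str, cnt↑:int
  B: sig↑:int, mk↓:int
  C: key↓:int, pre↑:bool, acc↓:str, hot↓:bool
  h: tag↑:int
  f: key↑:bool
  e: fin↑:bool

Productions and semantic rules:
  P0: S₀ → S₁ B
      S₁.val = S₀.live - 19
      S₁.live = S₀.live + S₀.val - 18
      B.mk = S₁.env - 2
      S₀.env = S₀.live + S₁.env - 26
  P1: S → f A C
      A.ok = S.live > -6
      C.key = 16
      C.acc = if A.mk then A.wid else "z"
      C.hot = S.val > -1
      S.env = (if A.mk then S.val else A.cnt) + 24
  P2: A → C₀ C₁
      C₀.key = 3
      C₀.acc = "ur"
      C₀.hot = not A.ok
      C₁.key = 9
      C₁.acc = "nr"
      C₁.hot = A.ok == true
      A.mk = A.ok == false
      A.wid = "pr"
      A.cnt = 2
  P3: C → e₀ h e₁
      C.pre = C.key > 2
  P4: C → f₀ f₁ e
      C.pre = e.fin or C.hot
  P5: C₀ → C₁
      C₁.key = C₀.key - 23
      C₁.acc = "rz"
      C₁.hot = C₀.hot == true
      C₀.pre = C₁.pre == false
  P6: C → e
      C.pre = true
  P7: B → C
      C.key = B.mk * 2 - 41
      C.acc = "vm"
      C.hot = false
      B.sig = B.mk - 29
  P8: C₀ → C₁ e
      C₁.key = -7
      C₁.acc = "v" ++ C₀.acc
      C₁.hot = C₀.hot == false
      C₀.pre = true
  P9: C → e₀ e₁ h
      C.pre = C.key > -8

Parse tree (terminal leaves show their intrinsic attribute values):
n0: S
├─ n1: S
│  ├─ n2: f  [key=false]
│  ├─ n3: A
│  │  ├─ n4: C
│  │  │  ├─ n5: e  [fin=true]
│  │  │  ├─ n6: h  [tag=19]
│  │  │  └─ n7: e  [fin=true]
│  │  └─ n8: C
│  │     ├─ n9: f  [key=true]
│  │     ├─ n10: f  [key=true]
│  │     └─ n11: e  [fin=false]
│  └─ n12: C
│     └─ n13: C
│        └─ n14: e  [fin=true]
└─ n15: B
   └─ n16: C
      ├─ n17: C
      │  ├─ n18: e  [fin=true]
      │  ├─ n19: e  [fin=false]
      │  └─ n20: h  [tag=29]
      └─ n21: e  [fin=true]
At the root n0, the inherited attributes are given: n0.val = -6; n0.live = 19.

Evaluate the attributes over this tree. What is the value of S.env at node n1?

1. n0.val = -6  [given at root]
2. n0.live = 19  [given at root]
3. n1.val = 0  [S₀.live - 19]
4. n1.live = -5  [S₀.live + S₀.val - 18]
5. n2.key = false  [terminal]
6. n3.ok = true  [S.live > -6]
7. n4.key = 3  [3]
8. n4.acc = "ur"  ["ur"]
9. n4.hot = false  [not A.ok]
10. n5.fin = true  [terminal]
11. n6.tag = 19  [terminal]
12. n7.fin = true  [terminal]
13. n4.pre = true  [C.key > 2]
14. n8.key = 9  [9]
15. n8.acc = "nr"  ["nr"]
16. n8.hot = true  [A.ok == true]
17. n9.key = true  [terminal]
18. n10.key = true  [terminal]
19. n11.fin = false  [terminal]
20. n8.pre = true  [e.fin or C.hot]
21. n3.mk = false  [A.ok == false]
22. n3.wid = "pr"  ["pr"]
23. n3.cnt = 2  [2]
24. n12.key = 16  [16]
25. n12.acc = "z"  [if A.mk then A.wid else "z"]
26. n12.hot = true  [S.val > -1]
27. n13.key = -7  [C₀.key - 23]
28. n13.acc = "rz"  ["rz"]
29. n13.hot = true  [C₀.hot == true]
30. n14.fin = true  [terminal]
31. n13.pre = true  [true]
32. n12.pre = false  [C₁.pre == false]
33. n1.env = 26  [(if A.mk then S.val else A.cnt) + 24]
34. n15.mk = 24  [S₁.env - 2]
35. n16.key = 7  [B.mk * 2 - 41]
36. n16.acc = "vm"  ["vm"]
37. n16.hot = false  [false]
38. n17.key = -7  [-7]
39. n17.acc = "vvm"  ["v" ++ C₀.acc]
40. n17.hot = true  [C₀.hot == false]
41. n18.fin = true  [terminal]
42. n19.fin = false  [terminal]
43. n20.tag = 29  [terminal]
44. n17.pre = true  [C.key > -8]
45. n21.fin = true  [terminal]
46. n16.pre = true  [true]
47. n15.sig = -5  [B.mk - 29]
48. n0.env = 19  [S₀.live + S₁.env - 26]

26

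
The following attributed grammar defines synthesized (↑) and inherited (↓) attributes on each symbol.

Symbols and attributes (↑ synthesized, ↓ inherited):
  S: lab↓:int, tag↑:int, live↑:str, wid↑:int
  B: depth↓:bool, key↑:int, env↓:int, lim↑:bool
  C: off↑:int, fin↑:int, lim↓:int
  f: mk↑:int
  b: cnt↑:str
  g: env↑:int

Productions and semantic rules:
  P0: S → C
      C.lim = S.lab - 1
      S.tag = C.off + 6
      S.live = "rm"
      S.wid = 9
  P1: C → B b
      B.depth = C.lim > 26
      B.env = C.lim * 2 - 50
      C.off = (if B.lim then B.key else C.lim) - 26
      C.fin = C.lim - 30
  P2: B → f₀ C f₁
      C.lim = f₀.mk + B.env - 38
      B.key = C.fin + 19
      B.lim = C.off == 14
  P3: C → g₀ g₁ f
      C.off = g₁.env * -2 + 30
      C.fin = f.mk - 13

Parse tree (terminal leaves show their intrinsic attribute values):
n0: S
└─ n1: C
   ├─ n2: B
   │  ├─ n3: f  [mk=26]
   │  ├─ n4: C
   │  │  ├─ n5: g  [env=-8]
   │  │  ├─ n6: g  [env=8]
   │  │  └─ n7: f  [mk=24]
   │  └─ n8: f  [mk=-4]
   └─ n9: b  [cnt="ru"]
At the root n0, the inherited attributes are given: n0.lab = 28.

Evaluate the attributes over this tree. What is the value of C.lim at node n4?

-8

1. n0.lab = 28  [given at root]
2. n1.lim = 27  [S.lab - 1]
3. n2.depth = true  [C.lim > 26]
4. n2.env = 4  [C.lim * 2 - 50]
5. n3.mk = 26  [terminal]
6. n4.lim = -8  [f₀.mk + B.env - 38]
7. n5.env = -8  [terminal]
8. n6.env = 8  [terminal]
9. n7.mk = 24  [terminal]
10. n4.off = 14  [g₁.env * -2 + 30]
11. n4.fin = 11  [f.mk - 13]
12. n8.mk = -4  [terminal]
13. n2.key = 30  [C.fin + 19]
14. n2.lim = true  [C.off == 14]
15. n9.cnt = "ru"  [terminal]
16. n1.off = 4  [(if B.lim then B.key else C.lim) - 26]
17. n1.fin = -3  [C.lim - 30]
18. n0.tag = 10  [C.off + 6]
19. n0.live = "rm"  ["rm"]
20. n0.wid = 9  [9]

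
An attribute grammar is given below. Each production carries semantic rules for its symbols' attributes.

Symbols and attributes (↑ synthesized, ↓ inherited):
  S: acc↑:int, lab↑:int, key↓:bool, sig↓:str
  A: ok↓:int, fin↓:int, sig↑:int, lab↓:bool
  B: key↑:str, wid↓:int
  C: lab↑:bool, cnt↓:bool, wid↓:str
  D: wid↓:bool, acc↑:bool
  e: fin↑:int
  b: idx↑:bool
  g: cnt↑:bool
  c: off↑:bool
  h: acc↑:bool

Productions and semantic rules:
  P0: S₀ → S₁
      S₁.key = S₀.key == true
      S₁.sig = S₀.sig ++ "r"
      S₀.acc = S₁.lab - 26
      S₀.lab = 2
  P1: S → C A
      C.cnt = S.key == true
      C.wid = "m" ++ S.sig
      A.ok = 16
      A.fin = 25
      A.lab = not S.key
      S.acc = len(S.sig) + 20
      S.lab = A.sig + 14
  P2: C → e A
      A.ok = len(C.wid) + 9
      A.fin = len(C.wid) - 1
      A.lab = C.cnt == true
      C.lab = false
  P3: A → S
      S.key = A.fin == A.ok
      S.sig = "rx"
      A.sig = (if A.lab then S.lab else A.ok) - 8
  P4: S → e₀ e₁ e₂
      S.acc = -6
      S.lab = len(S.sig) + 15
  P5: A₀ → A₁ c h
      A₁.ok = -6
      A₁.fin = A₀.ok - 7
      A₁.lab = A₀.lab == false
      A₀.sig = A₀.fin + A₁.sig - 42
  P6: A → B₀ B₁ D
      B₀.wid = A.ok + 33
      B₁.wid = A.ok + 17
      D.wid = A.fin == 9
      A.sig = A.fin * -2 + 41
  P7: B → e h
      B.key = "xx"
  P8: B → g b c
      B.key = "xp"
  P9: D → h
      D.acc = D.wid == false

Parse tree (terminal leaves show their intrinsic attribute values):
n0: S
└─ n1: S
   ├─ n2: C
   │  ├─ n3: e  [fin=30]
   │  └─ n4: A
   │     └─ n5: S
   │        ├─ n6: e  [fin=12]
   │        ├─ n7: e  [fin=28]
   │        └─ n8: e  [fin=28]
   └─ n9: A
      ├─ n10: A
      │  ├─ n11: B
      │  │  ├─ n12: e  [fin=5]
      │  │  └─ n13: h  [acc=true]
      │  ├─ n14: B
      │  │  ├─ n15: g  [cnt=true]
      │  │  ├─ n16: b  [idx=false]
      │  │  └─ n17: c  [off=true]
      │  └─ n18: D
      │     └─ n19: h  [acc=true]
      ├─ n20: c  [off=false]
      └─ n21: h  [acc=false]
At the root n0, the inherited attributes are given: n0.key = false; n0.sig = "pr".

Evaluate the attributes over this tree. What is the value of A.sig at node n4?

1. n0.key = false  [given at root]
2. n0.sig = "pr"  [given at root]
3. n1.key = false  [S₀.key == true]
4. n1.sig = "prr"  [S₀.sig ++ "r"]
5. n2.cnt = false  [S.key == true]
6. n2.wid = "mprr"  ["m" ++ S.sig]
7. n3.fin = 30  [terminal]
8. n4.ok = 13  [len(C.wid) + 9]
9. n4.fin = 3  [len(C.wid) - 1]
10. n4.lab = false  [C.cnt == true]
11. n5.key = false  [A.fin == A.ok]
12. n5.sig = "rx"  ["rx"]
13. n6.fin = 12  [terminal]
14. n7.fin = 28  [terminal]
15. n8.fin = 28  [terminal]
16. n5.acc = -6  [-6]
17. n5.lab = 17  [len(S.sig) + 15]
18. n4.sig = 5  [(if A.lab then S.lab else A.ok) - 8]
19. n2.lab = false  [false]
20. n9.ok = 16  [16]
21. n9.fin = 25  [25]
22. n9.lab = true  [not S.key]
23. n10.ok = -6  [-6]
24. n10.fin = 9  [A₀.ok - 7]
25. n10.lab = false  [A₀.lab == false]
26. n11.wid = 27  [A.ok + 33]
27. n12.fin = 5  [terminal]
28. n13.acc = true  [terminal]
29. n11.key = "xx"  ["xx"]
30. n14.wid = 11  [A.ok + 17]
31. n15.cnt = true  [terminal]
32. n16.idx = false  [terminal]
33. n17.off = true  [terminal]
34. n14.key = "xp"  ["xp"]
35. n18.wid = true  [A.fin == 9]
36. n19.acc = true  [terminal]
37. n18.acc = false  [D.wid == false]
38. n10.sig = 23  [A.fin * -2 + 41]
39. n20.off = false  [terminal]
40. n21.acc = false  [terminal]
41. n9.sig = 6  [A₀.fin + A₁.sig - 42]
42. n1.acc = 23  [len(S.sig) + 20]
43. n1.lab = 20  [A.sig + 14]
44. n0.acc = -6  [S₁.lab - 26]
45. n0.lab = 2  [2]

5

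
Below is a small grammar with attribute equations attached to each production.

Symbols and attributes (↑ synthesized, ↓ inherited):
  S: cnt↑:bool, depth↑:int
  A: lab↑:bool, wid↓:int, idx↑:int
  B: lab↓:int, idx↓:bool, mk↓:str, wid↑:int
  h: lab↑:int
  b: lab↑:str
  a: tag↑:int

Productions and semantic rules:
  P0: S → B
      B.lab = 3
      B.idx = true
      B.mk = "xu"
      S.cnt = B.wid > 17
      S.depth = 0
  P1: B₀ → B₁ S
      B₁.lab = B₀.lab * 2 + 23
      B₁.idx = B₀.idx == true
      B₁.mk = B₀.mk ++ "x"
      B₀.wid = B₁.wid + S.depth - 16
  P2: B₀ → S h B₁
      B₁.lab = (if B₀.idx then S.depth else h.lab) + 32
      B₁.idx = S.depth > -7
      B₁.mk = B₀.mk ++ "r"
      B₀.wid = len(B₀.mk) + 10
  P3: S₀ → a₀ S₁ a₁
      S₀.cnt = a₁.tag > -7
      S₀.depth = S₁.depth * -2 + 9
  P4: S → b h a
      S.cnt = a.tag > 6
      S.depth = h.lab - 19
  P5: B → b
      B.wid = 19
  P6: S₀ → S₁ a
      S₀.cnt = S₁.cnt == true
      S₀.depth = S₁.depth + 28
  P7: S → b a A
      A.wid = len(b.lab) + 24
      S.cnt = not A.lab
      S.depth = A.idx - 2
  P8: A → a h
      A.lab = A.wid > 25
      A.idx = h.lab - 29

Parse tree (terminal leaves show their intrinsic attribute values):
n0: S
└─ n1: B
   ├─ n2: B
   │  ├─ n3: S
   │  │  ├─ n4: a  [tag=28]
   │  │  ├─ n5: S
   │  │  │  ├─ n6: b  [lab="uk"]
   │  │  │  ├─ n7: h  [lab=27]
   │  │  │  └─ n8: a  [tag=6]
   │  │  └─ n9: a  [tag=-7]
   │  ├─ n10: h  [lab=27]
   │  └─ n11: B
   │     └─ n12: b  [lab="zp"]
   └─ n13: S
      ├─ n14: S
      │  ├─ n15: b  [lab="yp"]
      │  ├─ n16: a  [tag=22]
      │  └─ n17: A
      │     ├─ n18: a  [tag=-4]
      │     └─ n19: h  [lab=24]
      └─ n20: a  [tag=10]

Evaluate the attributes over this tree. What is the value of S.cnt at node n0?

1. n1.lab = 3  [3]
2. n1.idx = true  [true]
3. n1.mk = "xu"  ["xu"]
4. n2.lab = 29  [B₀.lab * 2 + 23]
5. n2.idx = true  [B₀.idx == true]
6. n2.mk = "xux"  [B₀.mk ++ "x"]
7. n4.tag = 28  [terminal]
8. n6.lab = "uk"  [terminal]
9. n7.lab = 27  [terminal]
10. n8.tag = 6  [terminal]
11. n5.cnt = false  [a.tag > 6]
12. n5.depth = 8  [h.lab - 19]
13. n9.tag = -7  [terminal]
14. n3.cnt = false  [a₁.tag > -7]
15. n3.depth = -7  [S₁.depth * -2 + 9]
16. n10.lab = 27  [terminal]
17. n11.lab = 25  [(if B₀.idx then S.depth else h.lab) + 32]
18. n11.idx = false  [S.depth > -7]
19. n11.mk = "xuxr"  [B₀.mk ++ "r"]
20. n12.lab = "zp"  [terminal]
21. n11.wid = 19  [19]
22. n2.wid = 13  [len(B₀.mk) + 10]
23. n15.lab = "yp"  [terminal]
24. n16.tag = 22  [terminal]
25. n17.wid = 26  [len(b.lab) + 24]
26. n18.tag = -4  [terminal]
27. n19.lab = 24  [terminal]
28. n17.lab = true  [A.wid > 25]
29. n17.idx = -5  [h.lab - 29]
30. n14.cnt = false  [not A.lab]
31. n14.depth = -7  [A.idx - 2]
32. n20.tag = 10  [terminal]
33. n13.cnt = false  [S₁.cnt == true]
34. n13.depth = 21  [S₁.depth + 28]
35. n1.wid = 18  [B₁.wid + S.depth - 16]
36. n0.cnt = true  [B.wid > 17]
37. n0.depth = 0  [0]

true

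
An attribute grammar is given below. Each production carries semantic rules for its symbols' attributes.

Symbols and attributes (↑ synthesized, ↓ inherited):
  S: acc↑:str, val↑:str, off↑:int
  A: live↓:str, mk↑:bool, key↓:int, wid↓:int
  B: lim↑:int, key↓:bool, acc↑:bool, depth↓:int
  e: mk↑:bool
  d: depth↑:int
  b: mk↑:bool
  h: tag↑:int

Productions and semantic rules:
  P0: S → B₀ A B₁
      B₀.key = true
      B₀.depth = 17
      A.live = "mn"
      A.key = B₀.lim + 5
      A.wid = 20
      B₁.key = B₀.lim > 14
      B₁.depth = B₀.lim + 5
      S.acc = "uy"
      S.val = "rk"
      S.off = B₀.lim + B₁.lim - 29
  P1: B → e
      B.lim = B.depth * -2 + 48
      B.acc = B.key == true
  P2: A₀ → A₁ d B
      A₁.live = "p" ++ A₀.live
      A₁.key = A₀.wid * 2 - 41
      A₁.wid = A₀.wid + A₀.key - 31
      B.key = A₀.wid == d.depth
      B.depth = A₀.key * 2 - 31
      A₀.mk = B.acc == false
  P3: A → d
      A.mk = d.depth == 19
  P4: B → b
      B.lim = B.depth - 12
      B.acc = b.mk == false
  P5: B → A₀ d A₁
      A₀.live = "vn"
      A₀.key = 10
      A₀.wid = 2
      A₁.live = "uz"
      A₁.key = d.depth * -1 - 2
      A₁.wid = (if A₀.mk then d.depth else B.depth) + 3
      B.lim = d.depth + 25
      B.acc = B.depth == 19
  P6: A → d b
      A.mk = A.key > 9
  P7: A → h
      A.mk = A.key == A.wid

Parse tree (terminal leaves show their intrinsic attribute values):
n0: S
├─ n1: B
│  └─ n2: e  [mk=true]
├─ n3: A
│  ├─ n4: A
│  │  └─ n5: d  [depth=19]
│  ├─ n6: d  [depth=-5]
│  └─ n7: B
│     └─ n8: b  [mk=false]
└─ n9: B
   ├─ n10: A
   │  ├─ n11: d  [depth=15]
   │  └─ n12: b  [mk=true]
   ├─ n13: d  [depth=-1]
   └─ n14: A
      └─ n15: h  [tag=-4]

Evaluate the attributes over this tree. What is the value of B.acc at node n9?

true

1. n1.key = true  [true]
2. n1.depth = 17  [17]
3. n2.mk = true  [terminal]
4. n1.lim = 14  [B.depth * -2 + 48]
5. n1.acc = true  [B.key == true]
6. n3.live = "mn"  ["mn"]
7. n3.key = 19  [B₀.lim + 5]
8. n3.wid = 20  [20]
9. n4.live = "pmn"  ["p" ++ A₀.live]
10. n4.key = -1  [A₀.wid * 2 - 41]
11. n4.wid = 8  [A₀.wid + A₀.key - 31]
12. n5.depth = 19  [terminal]
13. n4.mk = true  [d.depth == 19]
14. n6.depth = -5  [terminal]
15. n7.key = false  [A₀.wid == d.depth]
16. n7.depth = 7  [A₀.key * 2 - 31]
17. n8.mk = false  [terminal]
18. n7.lim = -5  [B.depth - 12]
19. n7.acc = true  [b.mk == false]
20. n3.mk = false  [B.acc == false]
21. n9.key = false  [B₀.lim > 14]
22. n9.depth = 19  [B₀.lim + 5]
23. n10.live = "vn"  ["vn"]
24. n10.key = 10  [10]
25. n10.wid = 2  [2]
26. n11.depth = 15  [terminal]
27. n12.mk = true  [terminal]
28. n10.mk = true  [A.key > 9]
29. n13.depth = -1  [terminal]
30. n14.live = "uz"  ["uz"]
31. n14.key = -1  [d.depth * -1 - 2]
32. n14.wid = 2  [(if A₀.mk then d.depth else B.depth) + 3]
33. n15.tag = -4  [terminal]
34. n14.mk = false  [A.key == A.wid]
35. n9.lim = 24  [d.depth + 25]
36. n9.acc = true  [B.depth == 19]
37. n0.acc = "uy"  ["uy"]
38. n0.val = "rk"  ["rk"]
39. n0.off = 9  [B₀.lim + B₁.lim - 29]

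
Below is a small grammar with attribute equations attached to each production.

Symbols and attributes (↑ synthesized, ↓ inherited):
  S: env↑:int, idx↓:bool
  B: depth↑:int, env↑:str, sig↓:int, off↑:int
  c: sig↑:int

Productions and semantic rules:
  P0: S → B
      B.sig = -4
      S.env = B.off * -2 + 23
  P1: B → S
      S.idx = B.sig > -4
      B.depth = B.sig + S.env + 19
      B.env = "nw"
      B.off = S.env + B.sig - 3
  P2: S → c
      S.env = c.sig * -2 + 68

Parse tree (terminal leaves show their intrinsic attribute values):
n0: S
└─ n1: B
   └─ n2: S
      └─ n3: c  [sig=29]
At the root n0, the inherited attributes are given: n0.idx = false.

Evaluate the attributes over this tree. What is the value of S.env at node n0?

1. n0.idx = false  [given at root]
2. n1.sig = -4  [-4]
3. n2.idx = false  [B.sig > -4]
4. n3.sig = 29  [terminal]
5. n2.env = 10  [c.sig * -2 + 68]
6. n1.depth = 25  [B.sig + S.env + 19]
7. n1.env = "nw"  ["nw"]
8. n1.off = 3  [S.env + B.sig - 3]
9. n0.env = 17  [B.off * -2 + 23]

17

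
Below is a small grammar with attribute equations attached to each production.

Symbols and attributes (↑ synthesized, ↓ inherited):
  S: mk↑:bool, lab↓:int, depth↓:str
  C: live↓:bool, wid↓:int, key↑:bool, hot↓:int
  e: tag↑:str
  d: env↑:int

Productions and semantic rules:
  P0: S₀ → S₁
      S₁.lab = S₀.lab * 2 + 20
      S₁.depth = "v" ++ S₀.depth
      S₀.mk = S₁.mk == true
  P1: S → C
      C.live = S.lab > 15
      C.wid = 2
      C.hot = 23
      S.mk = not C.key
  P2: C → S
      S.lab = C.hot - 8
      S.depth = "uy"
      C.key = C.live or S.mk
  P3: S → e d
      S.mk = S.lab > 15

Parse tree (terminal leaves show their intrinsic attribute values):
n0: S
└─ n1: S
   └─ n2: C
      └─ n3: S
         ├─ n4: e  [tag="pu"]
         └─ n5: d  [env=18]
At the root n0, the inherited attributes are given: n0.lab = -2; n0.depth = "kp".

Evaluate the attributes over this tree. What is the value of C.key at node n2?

true

1. n0.lab = -2  [given at root]
2. n0.depth = "kp"  [given at root]
3. n1.lab = 16  [S₀.lab * 2 + 20]
4. n1.depth = "vkp"  ["v" ++ S₀.depth]
5. n2.live = true  [S.lab > 15]
6. n2.wid = 2  [2]
7. n2.hot = 23  [23]
8. n3.lab = 15  [C.hot - 8]
9. n3.depth = "uy"  ["uy"]
10. n4.tag = "pu"  [terminal]
11. n5.env = 18  [terminal]
12. n3.mk = false  [S.lab > 15]
13. n2.key = true  [C.live or S.mk]
14. n1.mk = false  [not C.key]
15. n0.mk = false  [S₁.mk == true]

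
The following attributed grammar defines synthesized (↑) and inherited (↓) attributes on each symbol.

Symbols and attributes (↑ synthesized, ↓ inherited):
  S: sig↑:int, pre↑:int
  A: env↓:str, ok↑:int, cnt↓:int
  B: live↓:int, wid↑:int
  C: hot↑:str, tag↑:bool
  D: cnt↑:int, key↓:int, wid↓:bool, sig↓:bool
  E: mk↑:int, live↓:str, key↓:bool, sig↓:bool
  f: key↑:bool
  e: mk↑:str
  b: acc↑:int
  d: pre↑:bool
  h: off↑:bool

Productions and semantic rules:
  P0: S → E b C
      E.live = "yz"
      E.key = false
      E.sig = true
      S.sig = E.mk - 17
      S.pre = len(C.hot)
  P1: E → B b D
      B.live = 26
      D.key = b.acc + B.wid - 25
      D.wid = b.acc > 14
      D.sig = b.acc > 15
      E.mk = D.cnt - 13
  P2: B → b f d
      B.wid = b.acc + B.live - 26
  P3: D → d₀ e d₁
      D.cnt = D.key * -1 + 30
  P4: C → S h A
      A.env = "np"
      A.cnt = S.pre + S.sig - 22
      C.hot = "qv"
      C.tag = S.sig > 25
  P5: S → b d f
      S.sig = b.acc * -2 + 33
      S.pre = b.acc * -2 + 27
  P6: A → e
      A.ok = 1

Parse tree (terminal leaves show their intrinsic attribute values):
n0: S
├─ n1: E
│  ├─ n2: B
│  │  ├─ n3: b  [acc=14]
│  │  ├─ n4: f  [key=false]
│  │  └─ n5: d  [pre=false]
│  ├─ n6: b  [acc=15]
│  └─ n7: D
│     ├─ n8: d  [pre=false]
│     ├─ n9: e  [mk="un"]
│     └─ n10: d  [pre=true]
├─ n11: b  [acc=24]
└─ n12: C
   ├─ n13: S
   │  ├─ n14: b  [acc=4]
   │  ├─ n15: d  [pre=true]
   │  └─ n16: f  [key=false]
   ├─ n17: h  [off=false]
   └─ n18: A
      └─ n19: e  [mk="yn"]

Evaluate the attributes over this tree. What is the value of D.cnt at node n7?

1. n1.live = "yz"  ["yz"]
2. n1.key = false  [false]
3. n1.sig = true  [true]
4. n2.live = 26  [26]
5. n3.acc = 14  [terminal]
6. n4.key = false  [terminal]
7. n5.pre = false  [terminal]
8. n2.wid = 14  [b.acc + B.live - 26]
9. n6.acc = 15  [terminal]
10. n7.key = 4  [b.acc + B.wid - 25]
11. n7.wid = true  [b.acc > 14]
12. n7.sig = false  [b.acc > 15]
13. n8.pre = false  [terminal]
14. n9.mk = "un"  [terminal]
15. n10.pre = true  [terminal]
16. n7.cnt = 26  [D.key * -1 + 30]
17. n1.mk = 13  [D.cnt - 13]
18. n11.acc = 24  [terminal]
19. n14.acc = 4  [terminal]
20. n15.pre = true  [terminal]
21. n16.key = false  [terminal]
22. n13.sig = 25  [b.acc * -2 + 33]
23. n13.pre = 19  [b.acc * -2 + 27]
24. n17.off = false  [terminal]
25. n18.env = "np"  ["np"]
26. n18.cnt = 22  [S.pre + S.sig - 22]
27. n19.mk = "yn"  [terminal]
28. n18.ok = 1  [1]
29. n12.hot = "qv"  ["qv"]
30. n12.tag = false  [S.sig > 25]
31. n0.sig = -4  [E.mk - 17]
32. n0.pre = 2  [len(C.hot)]

26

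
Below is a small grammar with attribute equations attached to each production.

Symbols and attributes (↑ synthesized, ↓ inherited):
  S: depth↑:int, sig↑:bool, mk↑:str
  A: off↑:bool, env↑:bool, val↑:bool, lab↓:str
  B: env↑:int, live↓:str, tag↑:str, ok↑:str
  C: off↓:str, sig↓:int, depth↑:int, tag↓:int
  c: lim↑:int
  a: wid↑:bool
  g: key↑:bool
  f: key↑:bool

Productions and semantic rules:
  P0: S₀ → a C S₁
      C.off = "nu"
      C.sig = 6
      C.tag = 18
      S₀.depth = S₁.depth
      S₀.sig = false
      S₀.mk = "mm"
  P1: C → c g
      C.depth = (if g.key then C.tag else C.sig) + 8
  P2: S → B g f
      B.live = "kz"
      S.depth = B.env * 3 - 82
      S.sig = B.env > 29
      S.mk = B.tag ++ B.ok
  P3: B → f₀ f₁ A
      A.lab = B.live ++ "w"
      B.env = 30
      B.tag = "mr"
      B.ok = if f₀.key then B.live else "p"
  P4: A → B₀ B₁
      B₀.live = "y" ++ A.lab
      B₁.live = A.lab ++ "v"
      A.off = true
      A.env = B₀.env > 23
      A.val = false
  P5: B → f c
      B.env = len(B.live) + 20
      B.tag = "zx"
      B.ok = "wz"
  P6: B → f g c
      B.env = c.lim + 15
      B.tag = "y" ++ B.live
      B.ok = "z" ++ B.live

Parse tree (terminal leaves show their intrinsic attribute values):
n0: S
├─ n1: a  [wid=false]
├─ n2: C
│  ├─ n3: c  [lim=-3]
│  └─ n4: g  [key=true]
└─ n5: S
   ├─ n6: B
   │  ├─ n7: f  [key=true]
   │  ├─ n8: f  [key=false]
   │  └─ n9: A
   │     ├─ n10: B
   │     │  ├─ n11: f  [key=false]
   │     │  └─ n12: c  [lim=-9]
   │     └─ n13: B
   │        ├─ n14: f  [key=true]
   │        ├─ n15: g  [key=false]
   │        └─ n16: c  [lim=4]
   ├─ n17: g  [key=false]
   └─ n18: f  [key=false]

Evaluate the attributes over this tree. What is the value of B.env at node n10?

24

1. n1.wid = false  [terminal]
2. n2.off = "nu"  ["nu"]
3. n2.sig = 6  [6]
4. n2.tag = 18  [18]
5. n3.lim = -3  [terminal]
6. n4.key = true  [terminal]
7. n2.depth = 26  [(if g.key then C.tag else C.sig) + 8]
8. n6.live = "kz"  ["kz"]
9. n7.key = true  [terminal]
10. n8.key = false  [terminal]
11. n9.lab = "kzw"  [B.live ++ "w"]
12. n10.live = "ykzw"  ["y" ++ A.lab]
13. n11.key = false  [terminal]
14. n12.lim = -9  [terminal]
15. n10.env = 24  [len(B.live) + 20]
16. n10.tag = "zx"  ["zx"]
17. n10.ok = "wz"  ["wz"]
18. n13.live = "kzwv"  [A.lab ++ "v"]
19. n14.key = true  [terminal]
20. n15.key = false  [terminal]
21. n16.lim = 4  [terminal]
22. n13.env = 19  [c.lim + 15]
23. n13.tag = "ykzwv"  ["y" ++ B.live]
24. n13.ok = "zkzwv"  ["z" ++ B.live]
25. n9.off = true  [true]
26. n9.env = true  [B₀.env > 23]
27. n9.val = false  [false]
28. n6.env = 30  [30]
29. n6.tag = "mr"  ["mr"]
30. n6.ok = "kz"  [if f₀.key then B.live else "p"]
31. n17.key = false  [terminal]
32. n18.key = false  [terminal]
33. n5.depth = 8  [B.env * 3 - 82]
34. n5.sig = true  [B.env > 29]
35. n5.mk = "mrkz"  [B.tag ++ B.ok]
36. n0.depth = 8  [S₁.depth]
37. n0.sig = false  [false]
38. n0.mk = "mm"  ["mm"]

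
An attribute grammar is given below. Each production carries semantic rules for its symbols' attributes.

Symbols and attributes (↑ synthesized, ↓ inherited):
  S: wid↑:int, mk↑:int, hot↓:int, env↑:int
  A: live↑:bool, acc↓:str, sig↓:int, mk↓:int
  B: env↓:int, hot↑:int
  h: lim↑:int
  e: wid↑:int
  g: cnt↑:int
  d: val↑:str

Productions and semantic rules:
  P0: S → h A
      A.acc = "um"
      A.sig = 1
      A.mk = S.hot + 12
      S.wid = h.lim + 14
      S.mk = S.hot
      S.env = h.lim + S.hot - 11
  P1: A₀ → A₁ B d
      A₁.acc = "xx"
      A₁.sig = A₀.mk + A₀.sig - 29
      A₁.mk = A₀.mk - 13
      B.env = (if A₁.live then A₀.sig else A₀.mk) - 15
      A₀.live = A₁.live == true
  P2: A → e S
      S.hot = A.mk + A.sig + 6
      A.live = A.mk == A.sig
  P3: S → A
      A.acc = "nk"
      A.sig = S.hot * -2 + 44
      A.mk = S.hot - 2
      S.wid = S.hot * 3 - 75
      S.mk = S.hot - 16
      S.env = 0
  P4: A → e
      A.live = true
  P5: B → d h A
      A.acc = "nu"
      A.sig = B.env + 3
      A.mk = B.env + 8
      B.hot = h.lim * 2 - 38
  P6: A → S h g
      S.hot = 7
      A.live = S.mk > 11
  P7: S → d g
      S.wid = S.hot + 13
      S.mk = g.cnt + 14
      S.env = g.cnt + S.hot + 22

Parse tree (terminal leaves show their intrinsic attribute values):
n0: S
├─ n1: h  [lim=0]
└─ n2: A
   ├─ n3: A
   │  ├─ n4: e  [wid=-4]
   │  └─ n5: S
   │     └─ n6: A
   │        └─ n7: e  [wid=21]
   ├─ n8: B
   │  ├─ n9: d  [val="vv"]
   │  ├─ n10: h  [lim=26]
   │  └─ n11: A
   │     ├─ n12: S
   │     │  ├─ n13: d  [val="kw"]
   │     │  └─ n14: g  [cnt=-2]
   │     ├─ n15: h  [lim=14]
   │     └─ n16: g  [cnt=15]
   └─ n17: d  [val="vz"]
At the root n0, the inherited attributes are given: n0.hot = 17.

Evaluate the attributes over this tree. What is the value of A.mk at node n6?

1. n0.hot = 17  [given at root]
2. n1.lim = 0  [terminal]
3. n2.acc = "um"  ["um"]
4. n2.sig = 1  [1]
5. n2.mk = 29  [S.hot + 12]
6. n3.acc = "xx"  ["xx"]
7. n3.sig = 1  [A₀.mk + A₀.sig - 29]
8. n3.mk = 16  [A₀.mk - 13]
9. n4.wid = -4  [terminal]
10. n5.hot = 23  [A.mk + A.sig + 6]
11. n6.acc = "nk"  ["nk"]
12. n6.sig = -2  [S.hot * -2 + 44]
13. n6.mk = 21  [S.hot - 2]
14. n7.wid = 21  [terminal]
15. n6.live = true  [true]
16. n5.wid = -6  [S.hot * 3 - 75]
17. n5.mk = 7  [S.hot - 16]
18. n5.env = 0  [0]
19. n3.live = false  [A.mk == A.sig]
20. n8.env = 14  [(if A₁.live then A₀.sig else A₀.mk) - 15]
21. n9.val = "vv"  [terminal]
22. n10.lim = 26  [terminal]
23. n11.acc = "nu"  ["nu"]
24. n11.sig = 17  [B.env + 3]
25. n11.mk = 22  [B.env + 8]
26. n12.hot = 7  [7]
27. n13.val = "kw"  [terminal]
28. n14.cnt = -2  [terminal]
29. n12.wid = 20  [S.hot + 13]
30. n12.mk = 12  [g.cnt + 14]
31. n12.env = 27  [g.cnt + S.hot + 22]
32. n15.lim = 14  [terminal]
33. n16.cnt = 15  [terminal]
34. n11.live = true  [S.mk > 11]
35. n8.hot = 14  [h.lim * 2 - 38]
36. n17.val = "vz"  [terminal]
37. n2.live = false  [A₁.live == true]
38. n0.wid = 14  [h.lim + 14]
39. n0.mk = 17  [S.hot]
40. n0.env = 6  [h.lim + S.hot - 11]

21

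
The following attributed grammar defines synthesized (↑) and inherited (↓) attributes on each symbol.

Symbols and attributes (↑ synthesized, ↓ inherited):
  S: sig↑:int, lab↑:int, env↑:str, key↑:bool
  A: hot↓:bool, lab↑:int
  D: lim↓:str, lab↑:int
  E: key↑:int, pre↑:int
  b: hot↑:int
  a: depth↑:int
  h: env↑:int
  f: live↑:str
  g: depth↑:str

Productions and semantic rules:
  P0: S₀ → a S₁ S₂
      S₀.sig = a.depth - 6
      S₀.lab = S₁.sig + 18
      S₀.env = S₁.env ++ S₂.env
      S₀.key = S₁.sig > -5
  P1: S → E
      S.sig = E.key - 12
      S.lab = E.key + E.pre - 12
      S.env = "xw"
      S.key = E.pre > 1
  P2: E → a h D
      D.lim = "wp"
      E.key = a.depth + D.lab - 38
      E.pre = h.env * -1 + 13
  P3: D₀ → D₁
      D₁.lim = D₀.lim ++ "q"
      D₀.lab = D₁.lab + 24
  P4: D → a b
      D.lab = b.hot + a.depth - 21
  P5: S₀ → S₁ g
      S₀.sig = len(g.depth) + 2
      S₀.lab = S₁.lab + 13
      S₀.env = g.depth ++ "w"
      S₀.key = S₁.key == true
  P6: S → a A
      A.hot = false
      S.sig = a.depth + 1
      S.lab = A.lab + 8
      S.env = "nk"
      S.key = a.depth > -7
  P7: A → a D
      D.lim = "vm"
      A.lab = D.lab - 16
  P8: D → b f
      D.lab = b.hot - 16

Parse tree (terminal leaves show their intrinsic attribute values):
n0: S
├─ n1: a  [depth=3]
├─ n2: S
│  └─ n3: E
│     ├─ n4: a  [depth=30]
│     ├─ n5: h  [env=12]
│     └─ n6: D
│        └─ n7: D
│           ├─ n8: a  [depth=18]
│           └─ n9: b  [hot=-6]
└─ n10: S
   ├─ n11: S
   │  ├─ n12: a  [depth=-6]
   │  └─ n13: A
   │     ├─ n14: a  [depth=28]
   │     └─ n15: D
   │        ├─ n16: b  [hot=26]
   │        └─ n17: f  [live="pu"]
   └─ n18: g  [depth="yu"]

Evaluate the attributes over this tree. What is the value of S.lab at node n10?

15

1. n1.depth = 3  [terminal]
2. n4.depth = 30  [terminal]
3. n5.env = 12  [terminal]
4. n6.lim = "wp"  ["wp"]
5. n7.lim = "wpq"  [D₀.lim ++ "q"]
6. n8.depth = 18  [terminal]
7. n9.hot = -6  [terminal]
8. n7.lab = -9  [b.hot + a.depth - 21]
9. n6.lab = 15  [D₁.lab + 24]
10. n3.key = 7  [a.depth + D.lab - 38]
11. n3.pre = 1  [h.env * -1 + 13]
12. n2.sig = -5  [E.key - 12]
13. n2.lab = -4  [E.key + E.pre - 12]
14. n2.env = "xw"  ["xw"]
15. n2.key = false  [E.pre > 1]
16. n12.depth = -6  [terminal]
17. n13.hot = false  [false]
18. n14.depth = 28  [terminal]
19. n15.lim = "vm"  ["vm"]
20. n16.hot = 26  [terminal]
21. n17.live = "pu"  [terminal]
22. n15.lab = 10  [b.hot - 16]
23. n13.lab = -6  [D.lab - 16]
24. n11.sig = -5  [a.depth + 1]
25. n11.lab = 2  [A.lab + 8]
26. n11.env = "nk"  ["nk"]
27. n11.key = true  [a.depth > -7]
28. n18.depth = "yu"  [terminal]
29. n10.sig = 4  [len(g.depth) + 2]
30. n10.lab = 15  [S₁.lab + 13]
31. n10.env = "yuw"  [g.depth ++ "w"]
32. n10.key = true  [S₁.key == true]
33. n0.sig = -3  [a.depth - 6]
34. n0.lab = 13  [S₁.sig + 18]
35. n0.env = "xwyuw"  [S₁.env ++ S₂.env]
36. n0.key = false  [S₁.sig > -5]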